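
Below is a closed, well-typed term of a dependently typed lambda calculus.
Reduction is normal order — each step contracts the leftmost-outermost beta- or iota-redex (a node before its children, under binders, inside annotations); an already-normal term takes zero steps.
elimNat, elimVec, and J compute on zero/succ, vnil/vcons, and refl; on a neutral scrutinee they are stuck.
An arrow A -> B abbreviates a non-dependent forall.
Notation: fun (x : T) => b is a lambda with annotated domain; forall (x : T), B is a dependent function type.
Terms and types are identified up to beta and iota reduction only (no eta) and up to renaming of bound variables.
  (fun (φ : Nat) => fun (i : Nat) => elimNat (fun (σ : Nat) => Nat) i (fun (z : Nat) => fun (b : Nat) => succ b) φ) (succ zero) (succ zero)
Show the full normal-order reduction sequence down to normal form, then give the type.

reduction (normal order):
  (fun (φ : Nat) => fun (i : Nat) => elimNat (fun (σ : Nat) => Nat) i (fun (z : Nat) => fun (b : Nat) => succ b) φ) (succ zero) (succ zero)
  ~> (fun (φ : Nat) => elimNat (fun (i : Nat) => Nat) φ (fun (σ : Nat) => fun (z : Nat) => succ z) (succ zero)) (succ zero)
  ~> elimNat (fun (φ : Nat) => Nat) (succ zero) (fun (i : Nat) => fun (σ : Nat) => succ σ) (succ zero)
  ~> (fun (φ : Nat) => fun (i : Nat) => succ i) zero (elimNat (fun (σ : Nat) => Nat) (succ zero) (fun (z : Nat) => fun (b : Nat) => succ b) zero)
  ~> (fun (φ : Nat) => succ φ) (elimNat (fun (i : Nat) => Nat) (succ zero) (fun (σ : Nat) => fun (z : Nat) => succ z) zero)
  ~> succ (elimNat (fun (φ : Nat) => Nat) (succ zero) (fun (i : Nat) => fun (σ : Nat) => succ σ) zero)
  ~> succ (succ zero)
the term's type:
  Nat


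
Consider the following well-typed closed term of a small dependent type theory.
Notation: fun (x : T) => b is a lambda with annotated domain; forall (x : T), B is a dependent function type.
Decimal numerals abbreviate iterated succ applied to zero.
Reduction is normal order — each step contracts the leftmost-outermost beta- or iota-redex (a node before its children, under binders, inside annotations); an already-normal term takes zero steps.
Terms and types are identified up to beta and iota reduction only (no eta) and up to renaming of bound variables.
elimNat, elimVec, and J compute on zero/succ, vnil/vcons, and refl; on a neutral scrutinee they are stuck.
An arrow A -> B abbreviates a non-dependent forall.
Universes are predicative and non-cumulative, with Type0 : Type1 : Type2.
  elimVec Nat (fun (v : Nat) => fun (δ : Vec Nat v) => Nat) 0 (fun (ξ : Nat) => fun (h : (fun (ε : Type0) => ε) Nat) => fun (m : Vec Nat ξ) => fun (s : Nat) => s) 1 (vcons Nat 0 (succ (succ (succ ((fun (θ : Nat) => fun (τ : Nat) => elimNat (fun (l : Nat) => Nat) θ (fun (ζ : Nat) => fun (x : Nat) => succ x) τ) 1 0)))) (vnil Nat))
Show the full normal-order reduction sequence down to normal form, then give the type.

normal-order reduction sequence:
  elimVec Nat (fun (v : Nat) => fun (δ : Vec Nat v) => Nat) 0 (fun (ξ : Nat) => fun (h : (fun (ε : Type0) => ε) Nat) => fun (m : Vec Nat ξ) => fun (s : Nat) => s) 1 (vcons Nat 0 (succ (succ (succ ((fun (θ : Nat) => fun (τ : Nat) => elimNat (fun (l : Nat) => Nat) θ (fun (ζ : Nat) => fun (x : Nat) => succ x) τ) 1 0)))) (vnil Nat))
  ~> (fun (v : Nat) => fun (δ : (fun (ξ : Type0) => ξ) Nat) => fun (h : Vec Nat v) => fun (ε : Nat) => ε) 0 (succ (succ (succ ((fun (m : Nat) => fun (s : Nat) => elimNat (fun (θ : Nat) => Nat) m (fun (τ : Nat) => fun (l : Nat) => succ l) s) 1 0)))) (vnil Nat) (elimVec Nat (fun (ζ : Nat) => fun (x : Vec Nat ζ) => Nat) 0 (fun (γ : Nat) => fun (ψ : (fun (κ : Type0) => κ) Nat) => fun (χ : Vec Nat γ) => fun (β : Nat) => β) 0 (vnil Nat))
  ~> (fun (v : (fun (δ : Type0) => δ) Nat) => fun (ξ : Vec Nat 0) => fun (h : Nat) => h) (succ (succ (succ ((fun (ε : Nat) => fun (m : Nat) => elimNat (fun (s : Nat) => Nat) ε (fun (θ : Nat) => fun (τ : Nat) => succ τ) m) 1 0)))) (vnil Nat) (elimVec Nat (fun (l : Nat) => fun (ζ : Vec Nat l) => Nat) 0 (fun (x : Nat) => fun (γ : (fun (ψ : Type0) => ψ) Nat) => fun (κ : Vec Nat x) => fun (χ : Nat) => χ) 0 (vnil Nat))
  ~> (fun (v : Vec Nat 0) => fun (δ : Nat) => δ) (vnil Nat) (elimVec Nat (fun (ξ : Nat) => fun (h : Vec Nat ξ) => Nat) 0 (fun (ε : Nat) => fun (m : (fun (s : Type0) => s) Nat) => fun (θ : Vec Nat ε) => fun (τ : Nat) => τ) 0 (vnil Nat))
  ~> (fun (v : Nat) => v) (elimVec Nat (fun (δ : Nat) => fun (ξ : Vec Nat δ) => Nat) 0 (fun (h : Nat) => fun (ε : (fun (m : Type0) => m) Nat) => fun (s : Vec Nat h) => fun (θ : Nat) => θ) 0 (vnil Nat))
  ~> elimVec Nat (fun (v : Nat) => fun (δ : Vec Nat v) => Nat) 0 (fun (ξ : Nat) => fun (h : (fun (ε : Type0) => ε) Nat) => fun (m : Vec Nat ξ) => fun (s : Nat) => s) 0 (vnil Nat)
  ~> 0
inferred type:
  Nat


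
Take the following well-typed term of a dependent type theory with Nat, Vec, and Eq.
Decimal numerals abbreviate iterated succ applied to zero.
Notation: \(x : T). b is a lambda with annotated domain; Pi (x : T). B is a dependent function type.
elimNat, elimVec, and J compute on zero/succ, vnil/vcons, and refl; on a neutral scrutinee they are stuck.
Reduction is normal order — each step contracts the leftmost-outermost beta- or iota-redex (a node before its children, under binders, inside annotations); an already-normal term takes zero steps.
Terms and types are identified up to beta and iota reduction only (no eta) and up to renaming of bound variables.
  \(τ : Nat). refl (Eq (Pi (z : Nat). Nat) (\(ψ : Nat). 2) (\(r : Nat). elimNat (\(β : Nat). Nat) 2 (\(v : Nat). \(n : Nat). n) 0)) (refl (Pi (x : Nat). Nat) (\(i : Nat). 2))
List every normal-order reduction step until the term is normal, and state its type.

reduction (normal order):
  \(τ : Nat). refl (Eq (Pi (z : Nat). Nat) (\(ψ : Nat). 2) (\(r : Nat). elimNat (\(β : Nat). Nat) 2 (\(v : Nat). \(n : Nat). n) 0)) (refl (Pi (x : Nat). Nat) (\(i : Nat). 2))
  ~> \(τ : Nat). refl (Eq (Pi (z : Nat). Nat) (\(ψ : Nat). 2) (\(r : Nat). 2)) (refl (Pi (β : Nat). Nat) (\(v : Nat). 2))
the term's type:
  Pi (τ : Nat). Eq (Eq (Pi (z : Nat). Nat) (\(ψ : Nat). 2) (\(r : Nat). 2)) (refl (Pi (β : Nat). Nat) (\(v : Nat). 2)) (refl (Pi (n : Nat). Nat) (\(x : Nat). 2))


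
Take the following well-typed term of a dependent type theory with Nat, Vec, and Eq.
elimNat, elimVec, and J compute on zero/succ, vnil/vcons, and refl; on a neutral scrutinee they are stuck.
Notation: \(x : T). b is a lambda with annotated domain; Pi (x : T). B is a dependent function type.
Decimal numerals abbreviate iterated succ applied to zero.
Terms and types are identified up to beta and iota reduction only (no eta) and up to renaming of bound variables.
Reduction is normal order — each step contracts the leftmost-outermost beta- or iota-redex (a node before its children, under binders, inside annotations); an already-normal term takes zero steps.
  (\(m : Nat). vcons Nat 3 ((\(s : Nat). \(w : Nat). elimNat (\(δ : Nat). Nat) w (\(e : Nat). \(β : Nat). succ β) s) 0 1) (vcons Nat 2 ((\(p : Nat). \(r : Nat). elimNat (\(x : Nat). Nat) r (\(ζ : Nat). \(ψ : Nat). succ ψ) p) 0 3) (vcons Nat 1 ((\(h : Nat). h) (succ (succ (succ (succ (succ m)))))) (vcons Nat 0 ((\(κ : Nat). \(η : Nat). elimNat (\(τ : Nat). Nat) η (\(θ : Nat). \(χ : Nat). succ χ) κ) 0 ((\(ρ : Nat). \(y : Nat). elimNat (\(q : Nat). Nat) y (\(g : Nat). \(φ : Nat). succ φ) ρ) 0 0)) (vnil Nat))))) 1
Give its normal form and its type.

resulting normal form:
  vcons Nat 3 1 (vcons Nat 2 3 (vcons Nat 1 6 (vcons Nat 0 0 (vnil Nat))))
type:
  Vec Nat 4


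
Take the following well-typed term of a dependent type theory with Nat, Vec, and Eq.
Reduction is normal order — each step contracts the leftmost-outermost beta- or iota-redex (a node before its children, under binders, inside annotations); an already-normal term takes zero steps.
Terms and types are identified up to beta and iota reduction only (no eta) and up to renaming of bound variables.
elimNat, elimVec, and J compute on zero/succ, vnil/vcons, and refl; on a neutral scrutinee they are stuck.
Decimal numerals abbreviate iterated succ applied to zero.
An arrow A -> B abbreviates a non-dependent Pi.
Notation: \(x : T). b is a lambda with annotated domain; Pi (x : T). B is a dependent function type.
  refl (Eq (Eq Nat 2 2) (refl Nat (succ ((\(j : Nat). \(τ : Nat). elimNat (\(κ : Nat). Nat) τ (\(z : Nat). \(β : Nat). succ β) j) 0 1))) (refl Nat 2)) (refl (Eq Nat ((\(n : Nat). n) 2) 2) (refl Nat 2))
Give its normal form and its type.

normal form:
  refl (Eq (Eq Nat 2 2) (refl Nat 2) (refl Nat 2)) (refl (Eq Nat 2 2) (refl Nat 2))
type:
  Eq (Eq (Eq Nat 2 2) (refl Nat 2) (refl Nat 2)) (refl (Eq Nat 2 2) (refl Nat 2)) (refl (Eq Nat 2 2) (refl Nat 2))


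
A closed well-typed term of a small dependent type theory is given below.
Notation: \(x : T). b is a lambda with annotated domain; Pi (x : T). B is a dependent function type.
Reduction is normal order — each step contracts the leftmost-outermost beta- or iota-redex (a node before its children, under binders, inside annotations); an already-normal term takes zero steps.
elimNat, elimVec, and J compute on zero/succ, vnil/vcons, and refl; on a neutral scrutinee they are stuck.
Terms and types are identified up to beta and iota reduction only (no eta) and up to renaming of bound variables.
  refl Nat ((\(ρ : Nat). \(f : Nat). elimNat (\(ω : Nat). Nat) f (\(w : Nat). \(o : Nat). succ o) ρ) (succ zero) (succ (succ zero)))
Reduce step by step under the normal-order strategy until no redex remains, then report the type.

normal-order reduction sequence:
  refl Nat ((\(ρ : Nat). \(f : Nat). elimNat (\(ω : Nat). Nat) f (\(w : Nat). \(o : Nat). succ o) ρ) (succ zero) (succ (succ zero)))
  ~> refl Nat ((\(ρ : Nat). elimNat (\(f : Nat). Nat) ρ (\(ω : Nat). \(w : Nat). succ w) (succ zero)) (succ (succ zero)))
  ~> refl Nat (elimNat (\(ρ : Nat). Nat) (succ (succ zero)) (\(f : Nat). \(ω : Nat). succ ω) (succ zero))
  ~> refl Nat ((\(ρ : Nat). \(f : Nat). succ f) zero (elimNat (\(ω : Nat). Nat) (succ (succ zero)) (\(w : Nat). \(o : Nat). succ o) zero))
  ~> refl Nat ((\(ρ : Nat). succ ρ) (elimNat (\(f : Nat). Nat) (succ (succ zero)) (\(ω : Nat). \(w : Nat). succ w) zero))
  ~> refl Nat (succ (elimNat (\(ρ : Nat). Nat) (succ (succ zero)) (\(f : Nat). \(ω : Nat). succ ω) zero))
  ~> refl Nat (succ (succ (succ zero)))
the term's type:
  Eq Nat (succ (succ (succ zero))) (succ (succ (succ zero)))


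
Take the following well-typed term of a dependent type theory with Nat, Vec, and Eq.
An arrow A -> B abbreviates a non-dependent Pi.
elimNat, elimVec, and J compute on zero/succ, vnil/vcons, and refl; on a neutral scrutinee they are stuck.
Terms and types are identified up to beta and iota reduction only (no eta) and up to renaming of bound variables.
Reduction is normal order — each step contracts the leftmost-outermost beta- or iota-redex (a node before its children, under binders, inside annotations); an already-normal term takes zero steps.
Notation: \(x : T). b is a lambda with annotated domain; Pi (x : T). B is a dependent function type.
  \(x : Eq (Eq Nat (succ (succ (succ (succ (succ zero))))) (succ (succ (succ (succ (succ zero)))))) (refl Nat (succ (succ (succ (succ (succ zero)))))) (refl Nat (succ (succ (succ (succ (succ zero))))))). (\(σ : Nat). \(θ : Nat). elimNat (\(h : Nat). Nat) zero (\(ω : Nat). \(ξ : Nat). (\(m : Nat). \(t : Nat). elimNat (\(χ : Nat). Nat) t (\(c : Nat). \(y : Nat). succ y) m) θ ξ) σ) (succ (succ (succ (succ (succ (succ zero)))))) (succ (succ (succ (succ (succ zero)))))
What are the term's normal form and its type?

resulting normal form:
  \(x : Eq (Eq Nat (succ (succ (succ (succ (succ zero))))) (succ (succ (succ (succ (succ zero)))))) (refl Nat (succ (succ (succ (succ (succ zero)))))) (refl Nat (succ (succ (succ (succ (succ zero))))))). succ (succ (succ (succ (succ (succ (succ (succ (succ (succ (succ (succ (succ (succ (succ (succ (succ (succ (succ (succ (succ (succ (succ (succ (succ (succ (succ (succ (succ (succ zero)))))))))))))))))))))))))))))
the term's type:
  Eq (Eq Nat (succ (succ (succ (succ (succ zero))))) (succ (succ (succ (succ (succ zero)))))) (refl Nat (succ (succ (succ (succ (succ zero)))))) (refl Nat (succ (succ (succ (succ (succ zero)))))) -> Nat


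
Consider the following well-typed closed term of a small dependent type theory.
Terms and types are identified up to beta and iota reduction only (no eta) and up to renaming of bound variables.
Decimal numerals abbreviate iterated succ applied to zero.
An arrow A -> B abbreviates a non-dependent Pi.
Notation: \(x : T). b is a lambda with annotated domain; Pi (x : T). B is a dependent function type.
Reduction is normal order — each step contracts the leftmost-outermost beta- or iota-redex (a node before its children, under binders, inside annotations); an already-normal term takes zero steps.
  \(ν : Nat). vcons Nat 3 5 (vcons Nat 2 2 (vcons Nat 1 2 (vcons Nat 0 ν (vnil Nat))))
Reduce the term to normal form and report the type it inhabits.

resulting normal form:
  \(ν : Nat). vcons Nat 3 5 (vcons Nat 2 2 (vcons Nat 1 2 (vcons Nat 0 ν (vnil Nat))))
the term's type:
  Nat -> Vec Nat 4
observation: the term is already in normal form.


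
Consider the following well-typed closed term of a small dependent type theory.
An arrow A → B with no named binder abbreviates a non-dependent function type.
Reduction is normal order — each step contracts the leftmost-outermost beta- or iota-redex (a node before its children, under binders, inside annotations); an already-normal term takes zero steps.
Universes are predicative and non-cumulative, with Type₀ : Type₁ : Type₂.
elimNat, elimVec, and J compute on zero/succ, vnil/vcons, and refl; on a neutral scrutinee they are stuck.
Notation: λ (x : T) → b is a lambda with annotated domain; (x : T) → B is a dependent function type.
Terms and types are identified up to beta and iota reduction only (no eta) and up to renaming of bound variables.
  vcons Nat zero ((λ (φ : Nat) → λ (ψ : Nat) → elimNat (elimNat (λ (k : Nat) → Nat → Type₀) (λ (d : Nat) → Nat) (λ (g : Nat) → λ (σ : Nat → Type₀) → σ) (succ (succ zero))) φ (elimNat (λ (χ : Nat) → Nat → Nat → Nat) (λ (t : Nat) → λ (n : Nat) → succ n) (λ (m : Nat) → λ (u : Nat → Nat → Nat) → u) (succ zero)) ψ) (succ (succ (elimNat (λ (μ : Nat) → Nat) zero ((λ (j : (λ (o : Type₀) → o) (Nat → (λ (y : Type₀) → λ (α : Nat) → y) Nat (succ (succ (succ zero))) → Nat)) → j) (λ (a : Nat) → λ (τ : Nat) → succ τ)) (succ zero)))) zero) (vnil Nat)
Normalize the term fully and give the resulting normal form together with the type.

normal form:
  vcons Nat zero (succ (succ (succ zero))) (vnil Nat)
type:
  Vec Nat (succ zero)
observation: the leftmost-outermost redex is a beta-redex, and normalization takes 8 steps.


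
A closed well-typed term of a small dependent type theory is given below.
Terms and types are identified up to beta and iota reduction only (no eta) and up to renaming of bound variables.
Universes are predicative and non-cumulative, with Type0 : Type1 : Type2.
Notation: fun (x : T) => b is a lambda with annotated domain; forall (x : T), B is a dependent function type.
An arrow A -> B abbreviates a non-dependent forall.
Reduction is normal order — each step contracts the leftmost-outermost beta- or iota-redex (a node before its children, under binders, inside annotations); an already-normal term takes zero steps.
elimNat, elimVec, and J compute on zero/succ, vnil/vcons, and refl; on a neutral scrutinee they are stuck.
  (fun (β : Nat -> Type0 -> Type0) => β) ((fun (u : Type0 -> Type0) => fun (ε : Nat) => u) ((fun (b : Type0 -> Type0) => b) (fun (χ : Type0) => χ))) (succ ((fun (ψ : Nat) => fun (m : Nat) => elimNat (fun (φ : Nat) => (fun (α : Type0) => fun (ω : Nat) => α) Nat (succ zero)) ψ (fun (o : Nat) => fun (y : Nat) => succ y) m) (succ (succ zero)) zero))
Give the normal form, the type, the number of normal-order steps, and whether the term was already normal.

normal form:
  fun (β : Type0) => β
type:
  Type0 -> Type0
steps to reach normal form (normal order): 4
term was already normal: no
first redex: a beta-redex


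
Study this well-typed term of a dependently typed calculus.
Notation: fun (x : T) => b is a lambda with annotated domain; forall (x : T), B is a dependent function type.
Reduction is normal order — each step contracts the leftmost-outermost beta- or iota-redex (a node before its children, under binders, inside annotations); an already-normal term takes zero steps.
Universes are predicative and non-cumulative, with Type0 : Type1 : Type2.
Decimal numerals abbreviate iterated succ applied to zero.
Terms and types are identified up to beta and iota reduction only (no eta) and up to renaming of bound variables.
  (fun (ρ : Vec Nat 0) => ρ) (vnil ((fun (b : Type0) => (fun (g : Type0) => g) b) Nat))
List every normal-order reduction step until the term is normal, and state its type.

normal-order reduction sequence:
  (fun (ρ : Vec Nat 0) => ρ) (vnil ((fun (b : Type0) => (fun (g : Type0) => g) b) Nat))
  ~> vnil ((fun (ρ : Type0) => (fun (b : Type0) => b) ρ) Nat)
  ~> vnil ((fun (ρ : Type0) => ρ) Nat)
  ~> vnil Nat
the term's type:
  Vec Nat 0


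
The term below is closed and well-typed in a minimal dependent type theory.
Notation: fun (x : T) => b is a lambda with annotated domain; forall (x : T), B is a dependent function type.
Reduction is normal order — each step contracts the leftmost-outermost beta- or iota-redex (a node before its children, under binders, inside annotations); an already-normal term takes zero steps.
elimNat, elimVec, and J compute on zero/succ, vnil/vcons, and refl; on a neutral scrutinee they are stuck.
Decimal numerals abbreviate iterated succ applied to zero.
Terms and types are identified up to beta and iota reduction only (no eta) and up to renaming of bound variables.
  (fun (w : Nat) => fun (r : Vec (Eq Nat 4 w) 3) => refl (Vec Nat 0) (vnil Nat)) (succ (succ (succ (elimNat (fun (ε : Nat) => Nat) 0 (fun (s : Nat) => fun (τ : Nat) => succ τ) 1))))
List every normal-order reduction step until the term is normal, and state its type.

normal-order reduction sequence:
  (fun (w : Nat) => fun (r : Vec (Eq Nat 4 w) 3) => refl (Vec Nat 0) (vnil Nat)) (succ (succ (succ (elimNat (fun (ε : Nat) => Nat) 0 (fun (s : Nat) => fun (τ : Nat) => succ τ) 1))))
  ~> fun (w : Vec (Eq Nat 4 (succ (succ (succ (elimNat (fun (r : Nat) => Nat) 0 (fun (ε : Nat) => fun (s : Nat) => succ s) 1))))) 3) => refl (Vec Nat 0) (vnil Nat)
  ~> fun (w : Vec (Eq Nat 4 (succ (succ (succ ((fun (r : Nat) => fun (ε : Nat) => succ ε) 0 (elimNat (fun (s : Nat) => Nat) 0 (fun (τ : Nat) => fun (y : Nat) => succ y) 0)))))) 3) => refl (Vec Nat 0) (vnil Nat)
  ~> fun (w : Vec (Eq Nat 4 (succ (succ (succ ((fun (r : Nat) => succ r) (elimNat (fun (ε : Nat) => Nat) 0 (fun (s : Nat) => fun (τ : Nat) => succ τ) 0)))))) 3) => refl (Vec Nat 0) (vnil Nat)
  ~> fun (w : Vec (Eq Nat 4 (succ (succ (succ (succ (elimNat (fun (r : Nat) => Nat) 0 (fun (ε : Nat) => fun (s : Nat) => succ s) 0)))))) 3) => refl (Vec Nat 0) (vnil Nat)
  ~> fun (w : Vec (Eq Nat 4 4) 3) => refl (Vec Nat 0) (vnil Nat)
inferred type:
  forall (w : Vec (Eq Nat 4 4) 3), Eq (Vec Nat 0) (vnil Nat) (vnil Nat)


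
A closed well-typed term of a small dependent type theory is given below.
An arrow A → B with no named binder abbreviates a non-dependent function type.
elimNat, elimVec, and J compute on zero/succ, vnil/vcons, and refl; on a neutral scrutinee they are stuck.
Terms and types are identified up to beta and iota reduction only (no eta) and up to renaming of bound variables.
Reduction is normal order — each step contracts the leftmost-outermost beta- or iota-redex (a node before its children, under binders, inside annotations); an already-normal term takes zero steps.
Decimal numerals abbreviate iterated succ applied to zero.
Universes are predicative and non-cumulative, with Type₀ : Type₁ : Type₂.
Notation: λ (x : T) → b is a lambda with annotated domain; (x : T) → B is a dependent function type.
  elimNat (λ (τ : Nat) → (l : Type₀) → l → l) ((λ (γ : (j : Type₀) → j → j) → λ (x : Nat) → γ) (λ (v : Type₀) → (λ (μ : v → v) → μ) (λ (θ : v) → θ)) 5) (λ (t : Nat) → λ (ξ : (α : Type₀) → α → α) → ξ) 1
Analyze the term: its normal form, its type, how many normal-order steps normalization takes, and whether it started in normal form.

reduced normal form:
  λ (τ : Type₀) → λ (l : τ) → l
inferred type:
  (τ : Type₀) → τ → τ
steps to reach normal form (normal order): 7
term was already normal: no
first contracted redex: an elimNat iota-redex


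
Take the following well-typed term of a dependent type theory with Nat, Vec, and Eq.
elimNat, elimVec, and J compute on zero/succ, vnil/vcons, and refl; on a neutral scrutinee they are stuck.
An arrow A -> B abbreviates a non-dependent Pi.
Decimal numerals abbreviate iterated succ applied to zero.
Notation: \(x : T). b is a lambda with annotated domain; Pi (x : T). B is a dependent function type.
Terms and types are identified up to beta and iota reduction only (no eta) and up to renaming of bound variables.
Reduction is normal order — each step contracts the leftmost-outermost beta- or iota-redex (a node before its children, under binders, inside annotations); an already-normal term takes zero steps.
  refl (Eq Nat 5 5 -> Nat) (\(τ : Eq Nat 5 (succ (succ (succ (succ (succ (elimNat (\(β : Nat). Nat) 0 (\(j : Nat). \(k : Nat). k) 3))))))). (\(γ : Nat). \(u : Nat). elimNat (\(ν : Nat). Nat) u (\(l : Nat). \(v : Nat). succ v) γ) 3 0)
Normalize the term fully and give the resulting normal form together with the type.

normal form:
  refl (Eq Nat 5 5 -> Nat) (\(τ : Eq Nat 5 5). 3)
the term's type:
  Eq (Eq Nat 5 5 -> Nat) (\(τ : Eq Nat 5 5). 3) (\(β : Eq Nat 5 5). 3)


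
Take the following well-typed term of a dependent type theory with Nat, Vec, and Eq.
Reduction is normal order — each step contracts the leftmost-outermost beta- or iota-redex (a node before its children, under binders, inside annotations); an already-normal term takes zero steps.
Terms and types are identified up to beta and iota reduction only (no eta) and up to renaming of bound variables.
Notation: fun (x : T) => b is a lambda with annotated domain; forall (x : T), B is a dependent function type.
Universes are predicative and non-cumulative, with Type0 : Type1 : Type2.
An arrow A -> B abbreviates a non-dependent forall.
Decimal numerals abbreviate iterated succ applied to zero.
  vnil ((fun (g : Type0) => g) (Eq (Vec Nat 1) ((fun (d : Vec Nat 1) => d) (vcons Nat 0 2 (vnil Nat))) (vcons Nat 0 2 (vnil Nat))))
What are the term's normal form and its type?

resulting normal form:
  vnil (Eq (Vec Nat 1) (vcons Nat 0 2 (vnil Nat)) (vcons Nat 0 2 (vnil Nat)))
type:
  Vec (Eq (Vec Nat 1) (vcons Nat 0 2 (vnil Nat)) (vcons Nat 0 2 (vnil Nat))) 0


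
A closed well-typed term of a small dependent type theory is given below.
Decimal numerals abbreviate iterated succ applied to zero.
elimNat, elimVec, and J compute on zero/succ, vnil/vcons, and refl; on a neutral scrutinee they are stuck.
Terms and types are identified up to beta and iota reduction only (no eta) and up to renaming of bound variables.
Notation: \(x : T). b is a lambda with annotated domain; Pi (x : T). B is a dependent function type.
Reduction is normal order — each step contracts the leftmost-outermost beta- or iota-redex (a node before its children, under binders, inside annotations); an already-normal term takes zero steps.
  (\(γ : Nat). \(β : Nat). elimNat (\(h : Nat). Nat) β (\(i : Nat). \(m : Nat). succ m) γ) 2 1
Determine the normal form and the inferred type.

resulting normal form:
  3
the term's type:
  Nat
observation: normalization takes exactly 9 steps under the normal-order strategy.


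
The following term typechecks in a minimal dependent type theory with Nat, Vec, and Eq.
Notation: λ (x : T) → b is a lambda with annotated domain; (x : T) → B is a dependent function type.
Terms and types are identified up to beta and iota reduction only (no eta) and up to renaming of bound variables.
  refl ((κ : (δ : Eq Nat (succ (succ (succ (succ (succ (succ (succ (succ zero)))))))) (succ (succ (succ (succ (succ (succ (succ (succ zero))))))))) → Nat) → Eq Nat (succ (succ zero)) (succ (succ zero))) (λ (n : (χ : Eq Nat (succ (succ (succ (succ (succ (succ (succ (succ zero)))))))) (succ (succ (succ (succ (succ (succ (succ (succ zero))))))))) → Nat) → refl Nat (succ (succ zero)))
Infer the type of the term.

inferred type:
  Eq ((κ : (δ : Eq Nat (succ (succ (succ (succ (succ (succ (succ (succ zero)))))))) (succ (succ (succ (succ (succ (succ (succ (succ zero))))))))) → Nat) → Eq Nat (succ (succ zero)) (succ (succ zero))) (λ (n : (χ : Eq Nat (succ (succ (succ (succ (succ (succ (succ (succ zero)))))))) (succ (succ (succ (succ (succ (succ (succ (succ zero))))))))) → Nat) → refl Nat (succ (succ zero))) (λ (q : (s : Eq Nat (succ (succ (succ (succ (succ (succ (succ (succ zero)))))))) (succ (succ (succ (succ (succ (succ (succ (succ zero))))))))) → Nat) → refl Nat (succ (succ zero)))


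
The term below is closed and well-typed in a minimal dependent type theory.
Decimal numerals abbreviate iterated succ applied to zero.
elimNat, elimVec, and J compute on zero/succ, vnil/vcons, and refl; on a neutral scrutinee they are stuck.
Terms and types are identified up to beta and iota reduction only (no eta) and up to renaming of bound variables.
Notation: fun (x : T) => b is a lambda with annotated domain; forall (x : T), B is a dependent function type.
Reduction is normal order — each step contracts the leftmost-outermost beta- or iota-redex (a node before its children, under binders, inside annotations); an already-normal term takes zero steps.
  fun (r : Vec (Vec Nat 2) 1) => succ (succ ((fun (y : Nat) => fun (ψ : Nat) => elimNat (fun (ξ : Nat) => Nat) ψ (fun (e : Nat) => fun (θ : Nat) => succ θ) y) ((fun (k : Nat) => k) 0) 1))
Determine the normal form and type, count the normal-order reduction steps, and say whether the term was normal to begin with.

resulting normal form:
  fun (r : Vec (Vec Nat 2) 1) => 3
type:
  forall (r : Vec (Vec Nat 2) 1), Nat
steps to reach normal form (normal order): 4
started in normal form: no
first contracted redex: a beta-redex


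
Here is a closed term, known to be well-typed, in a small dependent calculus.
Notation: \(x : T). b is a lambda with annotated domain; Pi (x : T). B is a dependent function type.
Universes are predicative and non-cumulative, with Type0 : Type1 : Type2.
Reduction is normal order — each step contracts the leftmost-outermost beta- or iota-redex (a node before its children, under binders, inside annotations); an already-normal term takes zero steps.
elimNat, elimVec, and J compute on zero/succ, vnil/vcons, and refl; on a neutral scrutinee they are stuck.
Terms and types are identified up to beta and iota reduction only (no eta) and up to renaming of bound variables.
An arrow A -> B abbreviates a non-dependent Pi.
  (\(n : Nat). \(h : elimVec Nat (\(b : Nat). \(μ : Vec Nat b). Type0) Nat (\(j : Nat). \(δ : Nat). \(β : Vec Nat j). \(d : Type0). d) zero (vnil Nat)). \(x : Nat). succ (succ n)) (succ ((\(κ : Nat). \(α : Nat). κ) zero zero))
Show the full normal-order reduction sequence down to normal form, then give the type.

normal-order reduction sequence:
  (\(n : Nat). \(h : elimVec Nat (\(b : Nat). \(μ : Vec Nat b). Type0) Nat (\(j : Nat). \(δ : Nat). \(β : Vec Nat j). \(d : Type0). d) zero (vnil Nat)). \(x : Nat). succ (succ n)) (succ ((\(κ : Nat). \(α : Nat). κ) zero zero))
  ~> \(n : elimVec Nat (\(h : Nat). \(b : Vec Nat h). Type0) Nat (\(μ : Nat). \(j : Nat). \(δ : Vec Nat μ). \(β : Type0). β) zero (vnil Nat)). \(d : Nat). succ (succ (succ ((\(x : Nat). \(κ : Nat). x) zero zero)))
  ~> \(n : Nat). \(h : Nat). succ (succ (succ ((\(b : Nat). \(μ : Nat). b) zero zero)))
  ~> \(n : Nat). \(h : Nat). succ (succ (succ ((\(b : Nat). zero) zero)))
  ~> \(n : Nat). \(h : Nat). succ (succ (succ zero))
inferred type:
  Nat -> Nat -> Nat


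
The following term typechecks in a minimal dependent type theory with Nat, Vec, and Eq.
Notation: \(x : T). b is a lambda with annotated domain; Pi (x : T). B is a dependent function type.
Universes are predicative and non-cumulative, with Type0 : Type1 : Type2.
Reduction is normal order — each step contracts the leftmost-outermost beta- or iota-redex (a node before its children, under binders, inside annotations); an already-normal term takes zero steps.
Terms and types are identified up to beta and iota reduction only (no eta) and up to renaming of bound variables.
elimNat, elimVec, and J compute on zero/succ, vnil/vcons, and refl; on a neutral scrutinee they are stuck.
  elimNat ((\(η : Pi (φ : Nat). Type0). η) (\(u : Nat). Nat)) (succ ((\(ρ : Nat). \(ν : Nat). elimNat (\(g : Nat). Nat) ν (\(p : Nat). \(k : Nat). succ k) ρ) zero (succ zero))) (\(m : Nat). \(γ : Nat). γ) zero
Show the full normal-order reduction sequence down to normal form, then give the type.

normal-order reduction:
  elimNat ((\(η : Pi (φ : Nat). Type0). η) (\(u : Nat). Nat)) (succ ((\(ρ : Nat). \(ν : Nat). elimNat (\(g : Nat). Nat) ν (\(p : Nat). \(k : Nat). succ k) ρ) zero (succ zero))) (\(m : Nat). \(γ : Nat). γ) zero
  ~> succ ((\(η : Nat). \(φ : Nat). elimNat (\(u : Nat). Nat) φ (\(ρ : Nat). \(ν : Nat). succ ν) η) zero (succ zero))
  ~> succ ((\(η : Nat). elimNat (\(φ : Nat). Nat) η (\(u : Nat). \(ρ : Nat). succ ρ) zero) (succ zero))
  ~> succ (elimNat (\(η : Nat). Nat) (succ zero) (\(φ : Nat). \(u : Nat). succ u) zero)
  ~> succ (succ zero)
type:
  Nat


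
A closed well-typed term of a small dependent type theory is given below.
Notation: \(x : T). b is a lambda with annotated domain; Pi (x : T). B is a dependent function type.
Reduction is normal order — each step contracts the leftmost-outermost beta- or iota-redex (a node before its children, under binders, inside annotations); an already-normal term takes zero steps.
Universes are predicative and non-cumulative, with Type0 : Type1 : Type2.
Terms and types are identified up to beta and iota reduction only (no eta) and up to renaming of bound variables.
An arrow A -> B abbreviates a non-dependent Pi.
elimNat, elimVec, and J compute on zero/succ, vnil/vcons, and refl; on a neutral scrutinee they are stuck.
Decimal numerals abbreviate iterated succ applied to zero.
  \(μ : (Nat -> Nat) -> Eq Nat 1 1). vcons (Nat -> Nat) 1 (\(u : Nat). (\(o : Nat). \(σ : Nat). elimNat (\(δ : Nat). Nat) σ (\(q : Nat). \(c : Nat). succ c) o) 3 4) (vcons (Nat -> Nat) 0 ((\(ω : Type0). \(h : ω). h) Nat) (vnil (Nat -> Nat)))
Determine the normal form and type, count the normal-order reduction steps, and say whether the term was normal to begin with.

normal form:
  \(μ : (Nat -> Nat) -> Eq Nat 1 1). vcons (Nat -> Nat) 1 (\(u : Nat). 7) (vcons (Nat -> Nat) 0 (\(o : Nat). o) (vnil (Nat -> Nat)))
inferred type:
  ((Nat -> Nat) -> Eq Nat 1 1) -> Vec (Nat -> Nat) 2
normal-order step count: 13
term was already normal: no
first redex: a beta-redex


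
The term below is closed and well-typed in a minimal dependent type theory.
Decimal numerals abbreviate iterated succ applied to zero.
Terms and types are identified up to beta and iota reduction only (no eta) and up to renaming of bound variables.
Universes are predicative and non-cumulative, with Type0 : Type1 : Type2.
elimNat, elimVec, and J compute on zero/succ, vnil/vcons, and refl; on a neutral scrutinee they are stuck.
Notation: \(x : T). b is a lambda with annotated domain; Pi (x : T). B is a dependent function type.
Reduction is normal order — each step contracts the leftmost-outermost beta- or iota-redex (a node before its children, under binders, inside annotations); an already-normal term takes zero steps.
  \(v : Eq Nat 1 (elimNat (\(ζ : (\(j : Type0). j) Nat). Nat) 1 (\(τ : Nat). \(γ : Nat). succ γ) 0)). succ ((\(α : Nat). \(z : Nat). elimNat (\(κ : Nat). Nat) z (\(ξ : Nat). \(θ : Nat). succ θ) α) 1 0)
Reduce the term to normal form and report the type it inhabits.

reduced normal form:
  \(v : Eq Nat 1 1). 2
inferred type:
  Pi (v : Eq Nat 1 1). Nat


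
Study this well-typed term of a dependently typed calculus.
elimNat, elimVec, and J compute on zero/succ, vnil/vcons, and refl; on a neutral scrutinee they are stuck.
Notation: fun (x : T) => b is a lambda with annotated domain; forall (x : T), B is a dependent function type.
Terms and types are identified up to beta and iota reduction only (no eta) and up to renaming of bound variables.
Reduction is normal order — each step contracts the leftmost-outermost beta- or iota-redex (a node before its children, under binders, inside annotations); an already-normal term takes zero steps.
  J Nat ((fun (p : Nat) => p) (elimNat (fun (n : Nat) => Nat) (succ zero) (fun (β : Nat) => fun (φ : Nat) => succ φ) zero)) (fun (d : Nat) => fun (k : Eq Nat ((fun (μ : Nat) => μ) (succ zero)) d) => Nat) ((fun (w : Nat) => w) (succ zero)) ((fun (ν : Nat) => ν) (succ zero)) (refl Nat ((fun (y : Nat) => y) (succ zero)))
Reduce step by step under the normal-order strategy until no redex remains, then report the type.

normal-order reduction sequence:
  J Nat ((fun (p : Nat) => p) (elimNat (fun (n : Nat) => Nat) (succ zero) (fun (β : Nat) => fun (φ : Nat) => succ φ) zero)) (fun (d : Nat) => fun (k : Eq Nat ((fun (μ : Nat) => μ) (succ zero)) d) => Nat) ((fun (w : Nat) => w) (succ zero)) ((fun (ν : Nat) => ν) (succ zero)) (refl Nat ((fun (y : Nat) => y) (succ zero)))
  ~> (fun (p : Nat) => p) (succ zero)
  ~> succ zero
inferred type:
  Nat


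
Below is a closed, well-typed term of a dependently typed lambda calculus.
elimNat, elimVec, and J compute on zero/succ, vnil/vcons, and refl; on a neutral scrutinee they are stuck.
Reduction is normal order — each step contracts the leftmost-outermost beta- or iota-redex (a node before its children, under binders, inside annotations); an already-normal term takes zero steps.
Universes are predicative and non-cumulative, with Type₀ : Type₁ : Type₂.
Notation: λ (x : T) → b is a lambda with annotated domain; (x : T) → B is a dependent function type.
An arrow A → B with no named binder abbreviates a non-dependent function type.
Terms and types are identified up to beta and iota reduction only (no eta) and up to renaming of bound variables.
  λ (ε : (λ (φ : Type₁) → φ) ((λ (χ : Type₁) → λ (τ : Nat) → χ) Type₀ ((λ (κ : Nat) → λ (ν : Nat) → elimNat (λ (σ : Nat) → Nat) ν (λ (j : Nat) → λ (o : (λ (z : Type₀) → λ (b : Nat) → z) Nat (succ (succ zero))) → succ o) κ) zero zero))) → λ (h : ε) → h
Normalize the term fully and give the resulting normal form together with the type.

reduced normal form:
  λ (ε : Type₀) → λ (φ : ε) → φ
the term's type:
  (ε : Type₀) → ε → ε
observation: the term reaches its normal form after 3 normal-order steps.


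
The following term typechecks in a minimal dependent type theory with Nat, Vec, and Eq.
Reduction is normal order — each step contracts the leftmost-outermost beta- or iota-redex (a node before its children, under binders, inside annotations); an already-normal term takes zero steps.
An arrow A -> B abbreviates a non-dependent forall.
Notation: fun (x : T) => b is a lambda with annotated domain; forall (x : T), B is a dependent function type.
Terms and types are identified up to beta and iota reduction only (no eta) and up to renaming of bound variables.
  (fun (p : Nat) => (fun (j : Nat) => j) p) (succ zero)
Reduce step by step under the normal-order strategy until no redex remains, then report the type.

normal-order reduction sequence:
  (fun (p : Nat) => (fun (j : Nat) => j) p) (succ zero)
  ~> (fun (p : Nat) => p) (succ zero)
  ~> succ zero
the term's type:
  Nat


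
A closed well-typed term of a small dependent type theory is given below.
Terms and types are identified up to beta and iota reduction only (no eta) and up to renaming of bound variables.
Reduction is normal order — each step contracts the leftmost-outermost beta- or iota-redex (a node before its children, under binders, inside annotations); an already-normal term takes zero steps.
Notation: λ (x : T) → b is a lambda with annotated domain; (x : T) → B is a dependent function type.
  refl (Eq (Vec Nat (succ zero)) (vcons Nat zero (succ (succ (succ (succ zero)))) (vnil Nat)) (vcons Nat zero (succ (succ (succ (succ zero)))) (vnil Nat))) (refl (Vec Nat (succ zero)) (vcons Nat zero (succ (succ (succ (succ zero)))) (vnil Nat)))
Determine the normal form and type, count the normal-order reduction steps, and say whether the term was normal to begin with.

reduced normal form:
  refl (Eq (Vec Nat (succ zero)) (vcons Nat zero (succ (succ (succ (succ zero)))) (vnil Nat)) (vcons Nat zero (succ (succ (succ (succ zero)))) (vnil Nat))) (refl (Vec Nat (succ zero)) (vcons Nat zero (succ (succ (succ (succ zero)))) (vnil Nat)))
inferred type:
  Eq (Eq (Vec Nat (succ zero)) (vcons Nat zero (succ (succ (succ (succ zero)))) (vnil Nat)) (vcons Nat zero (succ (succ (succ (succ zero)))) (vnil Nat))) (refl (Vec Nat (succ zero)) (vcons Nat zero (succ (succ (succ (succ zero)))) (vnil Nat))) (refl (Vec Nat (succ zero)) (vcons Nat zero (succ (succ (succ (succ zero)))) (vnil Nat)))
reduction steps (normal order): 0
already normal: yes


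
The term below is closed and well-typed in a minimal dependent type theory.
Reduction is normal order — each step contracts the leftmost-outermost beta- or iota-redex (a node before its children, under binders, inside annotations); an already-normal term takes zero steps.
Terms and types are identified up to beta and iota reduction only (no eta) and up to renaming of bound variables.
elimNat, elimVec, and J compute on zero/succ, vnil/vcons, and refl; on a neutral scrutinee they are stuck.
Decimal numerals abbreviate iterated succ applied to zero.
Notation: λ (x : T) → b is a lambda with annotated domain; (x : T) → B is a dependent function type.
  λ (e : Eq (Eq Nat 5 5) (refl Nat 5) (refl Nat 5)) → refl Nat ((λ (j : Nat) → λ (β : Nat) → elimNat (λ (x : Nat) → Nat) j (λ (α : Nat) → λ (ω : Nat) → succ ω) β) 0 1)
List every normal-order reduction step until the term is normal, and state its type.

normal-order reduction sequence:
  λ (e : Eq (Eq Nat 5 5) (refl Nat 5) (refl Nat 5)) → refl Nat ((λ (j : Nat) → λ (β : Nat) → elimNat (λ (x : Nat) → Nat) j (λ (α : Nat) → λ (ω : Nat) → succ ω) β) 0 1)
  ~> λ (e : Eq (Eq Nat 5 5) (refl Nat 5) (refl Nat 5)) → refl Nat ((λ (j : Nat) → elimNat (λ (β : Nat) → Nat) 0 (λ (x : Nat) → λ (α : Nat) → succ α) j) 1)
  ~> λ (e : Eq (Eq Nat 5 5) (refl Nat 5) (refl Nat 5)) → refl Nat (elimNat (λ (j : Nat) → Nat) 0 (λ (β : Nat) → λ (x : Nat) → succ x) 1)
  ~> λ (e : Eq (Eq Nat 5 5) (refl Nat 5) (refl Nat 5)) → refl Nat ((λ (j : Nat) → λ (β : Nat) → succ β) 0 (elimNat (λ (x : Nat) → Nat) 0 (λ (α : Nat) → λ (ω : Nat) → succ ω) 0))
  ~> λ (e : Eq (Eq Nat 5 5) (refl Nat 5) (refl Nat 5)) → refl Nat ((λ (j : Nat) → succ j) (elimNat (λ (β : Nat) → Nat) 0 (λ (x : Nat) → λ (α : Nat) → succ α) 0))
  ~> λ (e : Eq (Eq Nat 5 5) (refl Nat 5) (refl Nat 5)) → refl Nat (succ (elimNat (λ (j : Nat) → Nat) 0 (λ (β : Nat) → λ (x : Nat) → succ x) 0))
  ~> λ (e : Eq (Eq Nat 5 5) (refl Nat 5) (refl Nat 5)) → refl Nat 1
inferred type:
  (e : Eq (Eq Nat 5 5) (refl Nat 5) (refl Nat 5)) → Eq Nat 1 1


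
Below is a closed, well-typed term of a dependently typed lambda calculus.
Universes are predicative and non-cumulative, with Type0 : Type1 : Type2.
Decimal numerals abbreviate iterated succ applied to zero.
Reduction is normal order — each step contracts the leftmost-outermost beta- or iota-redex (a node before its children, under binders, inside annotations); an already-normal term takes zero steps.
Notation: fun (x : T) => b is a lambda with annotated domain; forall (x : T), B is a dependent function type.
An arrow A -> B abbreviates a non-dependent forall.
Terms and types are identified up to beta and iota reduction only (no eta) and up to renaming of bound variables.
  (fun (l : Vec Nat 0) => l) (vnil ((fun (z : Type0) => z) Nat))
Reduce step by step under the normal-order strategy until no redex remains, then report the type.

normal-order reduction:
  (fun (l : Vec Nat 0) => l) (vnil ((fun (z : Type0) => z) Nat))
  ~> vnil ((fun (l : Type0) => l) Nat)
  ~> vnil Nat
the term's type:
  Vec Nat 0
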